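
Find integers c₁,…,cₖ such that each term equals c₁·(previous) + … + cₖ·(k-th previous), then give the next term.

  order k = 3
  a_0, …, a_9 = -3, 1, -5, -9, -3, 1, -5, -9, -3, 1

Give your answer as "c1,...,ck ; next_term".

1,-1,1 ; -5

  a_3 = 1·-5 + -1·1 + 1·-3 = -9
  a_4 = 1·-9 + -1·-5 + 1·1 = -3
  a_5 = 1·-3 + -1·-9 + 1·-5 = 1
  a_6 = 1·1 + -1·-3 + 1·-9 = -5
  a_7 = 1·-5 + -1·1 + 1·-3 = -9
  a_8 = 1·-9 + -1·-5 + 1·1 = -3
  a_9 = 1·-3 + -1·-9 + 1·-5 = 1
  a_10 = 1·1 + -1·-3 + 1·-9 = -5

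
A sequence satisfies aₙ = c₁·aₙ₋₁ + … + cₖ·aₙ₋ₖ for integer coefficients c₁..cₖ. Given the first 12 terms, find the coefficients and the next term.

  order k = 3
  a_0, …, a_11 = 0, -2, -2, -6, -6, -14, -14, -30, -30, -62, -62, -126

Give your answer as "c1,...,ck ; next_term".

1,2,-2 ; -126

  a_3 = 1·-2 + 2·-2 + -2·0 = -6
  a_4 = 1·-6 + 2·-2 + -2·-2 = -6
  a_5 = 1·-6 + 2·-6 + -2·-2 = -14
  a_6 = 1·-14 + 2·-6 + -2·-6 = -14
  a_7 = 1·-14 + 2·-14 + -2·-6 = -30
  a_8 = 1·-30 + 2·-14 + -2·-14 = -30
  a_9 = 1·-30 + 2·-30 + -2·-14 = -62
  a_10 = 1·-62 + 2·-30 + -2·-30 = -62
  a_11 = 1·-62 + 2·-62 + -2·-30 = -126
  a_12 = 1·-126 + 2·-62 + -2·-62 = -126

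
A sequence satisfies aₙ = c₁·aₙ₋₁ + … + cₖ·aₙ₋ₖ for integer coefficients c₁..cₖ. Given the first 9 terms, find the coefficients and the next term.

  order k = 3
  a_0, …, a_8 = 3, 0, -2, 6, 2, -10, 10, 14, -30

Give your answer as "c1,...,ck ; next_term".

0,-1,2 ; 6

  a_3 = 0·-2 + -1·0 + 2·3 = 6
  a_4 = 0·6 + -1·-2 + 2·0 = 2
  a_5 = 0·2 + -1·6 + 2·-2 = -10
  a_6 = 0·-10 + -1·2 + 2·6 = 10
  a_7 = 0·10 + -1·-10 + 2·2 = 14
  a_8 = 0·14 + -1·10 + 2·-10 = -30
  a_9 = 0·-30 + -1·14 + 2·10 = 6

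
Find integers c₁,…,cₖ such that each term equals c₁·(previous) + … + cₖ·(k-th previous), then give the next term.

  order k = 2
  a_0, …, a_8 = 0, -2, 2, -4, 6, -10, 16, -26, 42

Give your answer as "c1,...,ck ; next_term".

  a_2 = -1·-2 + 1·0 = 2
  a_3 = -1·2 + 1·-2 = -4
  a_4 = -1·-4 + 1·2 = 6
  a_5 = -1·6 + 1·-4 = -10
  a_6 = -1·-10 + 1·6 = 16
  a_7 = -1·16 + 1·-10 = -26
  a_8 = -1·-26 + 1·16 = 42
  a_9 = -1·42 + 1·-26 = -68

-1,1 ; -68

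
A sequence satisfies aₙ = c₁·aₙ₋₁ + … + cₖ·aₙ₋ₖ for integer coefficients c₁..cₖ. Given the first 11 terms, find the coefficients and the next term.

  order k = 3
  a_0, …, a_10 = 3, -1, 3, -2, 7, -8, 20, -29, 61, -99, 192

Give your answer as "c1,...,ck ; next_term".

-1,2,1 ; -329

  a_3 = -1·3 + 2·-1 + 1·3 = -2
  a_4 = -1·-2 + 2·3 + 1·-1 = 7
  a_5 = -1·7 + 2·-2 + 1·3 = -8
  a_6 = -1·-8 + 2·7 + 1·-2 = 20
  a_7 = -1·20 + 2·-8 + 1·7 = -29
  a_8 = -1·-29 + 2·20 + 1·-8 = 61
  a_9 = -1·61 + 2·-29 + 1·20 = -99
  a_10 = -1·-99 + 2·61 + 1·-29 = 192
  a_11 = -1·192 + 2·-99 + 1·61 = -329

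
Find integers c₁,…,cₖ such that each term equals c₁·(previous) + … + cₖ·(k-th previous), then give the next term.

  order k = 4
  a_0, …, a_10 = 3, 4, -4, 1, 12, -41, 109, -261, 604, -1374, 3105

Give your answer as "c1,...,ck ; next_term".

-3,-1,2,1 ; -6994

  a_4 = -3·1 + -1·-4 + 2·4 + 1·3 = 12
  a_5 = -3·12 + -1·1 + 2·-4 + 1·4 = -41
  a_6 = -3·-41 + -1·12 + 2·1 + 1·-4 = 109
  a_7 = -3·109 + -1·-41 + 2·12 + 1·1 = -261
  a_8 = -3·-261 + -1·109 + 2·-41 + 1·12 = 604
  a_9 = -3·604 + -1·-261 + 2·109 + 1·-41 = -1374
  a_10 = -3·-1374 + -1·604 + 2·-261 + 1·109 = 3105
  a_11 = -3·3105 + -1·-1374 + 2·604 + 1·-261 = -6994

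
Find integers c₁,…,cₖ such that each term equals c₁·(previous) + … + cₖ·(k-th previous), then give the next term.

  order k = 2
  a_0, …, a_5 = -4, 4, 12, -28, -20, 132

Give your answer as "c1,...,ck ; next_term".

-1,-4 ; -52

  a_2 = -1·4 + -4·-4 = 12
  a_3 = -1·12 + -4·4 = -28
  a_4 = -1·-28 + -4·12 = -20
  a_5 = -1·-20 + -4·-28 = 132
  a_6 = -1·132 + -4·-20 = -52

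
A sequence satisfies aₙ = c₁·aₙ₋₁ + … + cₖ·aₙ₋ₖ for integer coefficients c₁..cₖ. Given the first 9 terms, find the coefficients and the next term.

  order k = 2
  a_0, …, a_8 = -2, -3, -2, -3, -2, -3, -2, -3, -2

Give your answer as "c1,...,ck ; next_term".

0,1 ; -3

  a_2 = 0·-3 + 1·-2 = -2
  a_3 = 0·-2 + 1·-3 = -3
  a_4 = 0·-3 + 1·-2 = -2
  a_5 = 0·-2 + 1·-3 = -3
  a_6 = 0·-3 + 1·-2 = -2
  a_7 = 0·-2 + 1·-3 = -3
  a_8 = 0·-3 + 1·-2 = -2
  a_9 = 0·-2 + 1·-3 = -3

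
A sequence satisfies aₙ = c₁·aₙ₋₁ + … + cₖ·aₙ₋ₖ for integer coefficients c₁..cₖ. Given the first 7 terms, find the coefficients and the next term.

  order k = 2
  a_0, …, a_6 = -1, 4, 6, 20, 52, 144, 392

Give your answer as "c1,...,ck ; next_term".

2,2 ; 1072

  a_2 = 2·4 + 2·-1 = 6
  a_3 = 2·6 + 2·4 = 20
  a_4 = 2·20 + 2·6 = 52
  a_5 = 2·52 + 2·20 = 144
  a_6 = 2·144 + 2·52 = 392
  a_7 = 2·392 + 2·144 = 1072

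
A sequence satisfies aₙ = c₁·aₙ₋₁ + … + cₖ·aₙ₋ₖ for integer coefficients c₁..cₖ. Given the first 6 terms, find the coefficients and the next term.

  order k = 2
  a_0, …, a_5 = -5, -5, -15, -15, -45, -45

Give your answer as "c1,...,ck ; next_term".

0,3 ; -135

  a_2 = 0·-5 + 3·-5 = -15
  a_3 = 0·-15 + 3·-5 = -15
  a_4 = 0·-15 + 3·-15 = -45
  a_5 = 0·-45 + 3·-15 = -45
  a_6 = 0·-45 + 3·-45 = -135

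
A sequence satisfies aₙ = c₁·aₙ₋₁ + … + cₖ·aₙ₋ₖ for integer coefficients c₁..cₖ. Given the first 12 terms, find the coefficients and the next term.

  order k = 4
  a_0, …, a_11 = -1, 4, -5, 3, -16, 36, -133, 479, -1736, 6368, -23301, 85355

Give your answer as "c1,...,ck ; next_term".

-3,3,1,-4 ; -312656

  a_4 = -3·3 + 3·-5 + 1·4 + -4·-1 = -16
  a_5 = -3·-16 + 3·3 + 1·-5 + -4·4 = 36
  a_6 = -3·36 + 3·-16 + 1·3 + -4·-5 = -133
  a_7 = -3·-133 + 3·36 + 1·-16 + -4·3 = 479
  a_8 = -3·479 + 3·-133 + 1·36 + -4·-16 = -1736
  a_9 = -3·-1736 + 3·479 + 1·-133 + -4·36 = 6368
  a_10 = -3·6368 + 3·-1736 + 1·479 + -4·-133 = -23301
  a_11 = -3·-23301 + 3·6368 + 1·-1736 + -4·479 = 85355
  a_12 = -3·85355 + 3·-23301 + 1·6368 + -4·-1736 = -312656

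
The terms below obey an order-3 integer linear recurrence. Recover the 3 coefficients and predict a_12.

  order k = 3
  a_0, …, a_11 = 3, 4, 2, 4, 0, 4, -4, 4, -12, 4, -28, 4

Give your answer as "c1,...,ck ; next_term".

  a_3 = 1·2 + 2·4 + -2·3 = 4
  a_4 = 1·4 + 2·2 + -2·4 = 0
  a_5 = 1·0 + 2·4 + -2·2 = 4
  a_6 = 1·4 + 2·0 + -2·4 = -4
  a_7 = 1·-4 + 2·4 + -2·0 = 4
  a_8 = 1·4 + 2·-4 + -2·4 = -12
  a_9 = 1·-12 + 2·4 + -2·-4 = 4
  a_10 = 1·4 + 2·-12 + -2·4 = -28
  a_11 = 1·-28 + 2·4 + -2·-12 = 4
  a_12 = 1·4 + 2·-28 + -2·4 = -60

1,2,-2 ; -60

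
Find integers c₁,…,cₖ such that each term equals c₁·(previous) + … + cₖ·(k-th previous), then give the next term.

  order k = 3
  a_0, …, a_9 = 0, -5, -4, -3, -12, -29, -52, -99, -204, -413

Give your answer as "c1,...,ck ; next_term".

  a_3 = 2·-4 + -1·-5 + 2·0 = -3
  a_4 = 2·-3 + -1·-4 + 2·-5 = -12
  a_5 = 2·-12 + -1·-3 + 2·-4 = -29
  a_6 = 2·-29 + -1·-12 + 2·-3 = -52
  a_7 = 2·-52 + -1·-29 + 2·-12 = -99
  a_8 = 2·-99 + -1·-52 + 2·-29 = -204
  a_9 = 2·-204 + -1·-99 + 2·-52 = -413
  a_10 = 2·-413 + -1·-204 + 2·-99 = -820

2,-1,2 ; -820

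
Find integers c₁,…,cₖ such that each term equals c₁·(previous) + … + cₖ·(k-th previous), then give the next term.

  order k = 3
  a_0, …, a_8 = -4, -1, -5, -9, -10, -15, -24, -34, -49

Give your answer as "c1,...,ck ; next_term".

  a_3 = 1·-5 + 0·-1 + 1·-4 = -9
  a_4 = 1·-9 + 0·-5 + 1·-1 = -10
  a_5 = 1·-10 + 0·-9 + 1·-5 = -15
  a_6 = 1·-15 + 0·-10 + 1·-9 = -24
  a_7 = 1·-24 + 0·-15 + 1·-10 = -34
  a_8 = 1·-34 + 0·-24 + 1·-15 = -49
  a_9 = 1·-49 + 0·-34 + 1·-24 = -73

1,0,1 ; -73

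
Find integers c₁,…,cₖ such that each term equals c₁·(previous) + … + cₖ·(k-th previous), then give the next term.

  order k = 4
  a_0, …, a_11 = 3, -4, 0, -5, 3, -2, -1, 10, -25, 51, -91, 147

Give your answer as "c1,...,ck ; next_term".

-2,0,1,-1 ; -218

  a_4 = -2·-5 + 0·0 + 1·-4 + -1·3 = 3
  a_5 = -2·3 + 0·-5 + 1·0 + -1·-4 = -2
  a_6 = -2·-2 + 0·3 + 1·-5 + -1·0 = -1
  a_7 = -2·-1 + 0·-2 + 1·3 + -1·-5 = 10
  a_8 = -2·10 + 0·-1 + 1·-2 + -1·3 = -25
  a_9 = -2·-25 + 0·10 + 1·-1 + -1·-2 = 51
  a_10 = -2·51 + 0·-25 + 1·10 + -1·-1 = -91
  a_11 = -2·-91 + 0·51 + 1·-25 + -1·10 = 147
  a_12 = -2·147 + 0·-91 + 1·51 + -1·-25 = -218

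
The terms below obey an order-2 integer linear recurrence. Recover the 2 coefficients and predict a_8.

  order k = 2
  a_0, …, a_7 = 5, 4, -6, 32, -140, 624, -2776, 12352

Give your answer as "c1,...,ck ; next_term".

-4,2 ; -54960

  a_2 = -4·4 + 2·5 = -6
  a_3 = -4·-6 + 2·4 = 32
  a_4 = -4·32 + 2·-6 = -140
  a_5 = -4·-140 + 2·32 = 624
  a_6 = -4·624 + 2·-140 = -2776
  a_7 = -4·-2776 + 2·624 = 12352
  a_8 = -4·12352 + 2·-2776 = -54960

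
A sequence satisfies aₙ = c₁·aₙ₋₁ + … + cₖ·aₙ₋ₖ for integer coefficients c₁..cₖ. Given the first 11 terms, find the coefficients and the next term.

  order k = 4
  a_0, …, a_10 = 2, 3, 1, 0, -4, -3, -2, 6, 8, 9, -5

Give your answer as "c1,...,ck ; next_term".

1,0,-2,1 ; -15

  a_4 = 1·0 + 0·1 + -2·3 + 1·2 = -4
  a_5 = 1·-4 + 0·0 + -2·1 + 1·3 = -3
  a_6 = 1·-3 + 0·-4 + -2·0 + 1·1 = -2
  a_7 = 1·-2 + 0·-3 + -2·-4 + 1·0 = 6
  a_8 = 1·6 + 0·-2 + -2·-3 + 1·-4 = 8
  a_9 = 1·8 + 0·6 + -2·-2 + 1·-3 = 9
  a_10 = 1·9 + 0·8 + -2·6 + 1·-2 = -5
  a_11 = 1·-5 + 0·9 + -2·8 + 1·6 = -15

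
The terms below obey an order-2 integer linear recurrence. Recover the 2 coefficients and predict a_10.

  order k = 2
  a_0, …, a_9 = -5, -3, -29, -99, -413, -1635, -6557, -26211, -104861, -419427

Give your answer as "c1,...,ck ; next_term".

3,4 ; -1677725

  a_2 = 3·-3 + 4·-5 = -29
  a_3 = 3·-29 + 4·-3 = -99
  a_4 = 3·-99 + 4·-29 = -413
  a_5 = 3·-413 + 4·-99 = -1635
  a_6 = 3·-1635 + 4·-413 = -6557
  a_7 = 3·-6557 + 4·-1635 = -26211
  a_8 = 3·-26211 + 4·-6557 = -104861
  a_9 = 3·-104861 + 4·-26211 = -419427
  a_10 = 3·-419427 + 4·-104861 = -1677725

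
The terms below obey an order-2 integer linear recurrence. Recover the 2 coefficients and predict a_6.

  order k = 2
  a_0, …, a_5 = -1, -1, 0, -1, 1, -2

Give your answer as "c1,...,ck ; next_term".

  a_2 = -1·-1 + 1·-1 = 0
  a_3 = -1·0 + 1·-1 = -1
  a_4 = -1·-1 + 1·0 = 1
  a_5 = -1·1 + 1·-1 = -2
  a_6 = -1·-2 + 1·1 = 3

-1,1 ; 3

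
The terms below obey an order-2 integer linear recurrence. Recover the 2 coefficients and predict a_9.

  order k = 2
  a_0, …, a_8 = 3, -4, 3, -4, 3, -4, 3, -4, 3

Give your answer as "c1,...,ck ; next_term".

  a_2 = 0·-4 + 1·3 = 3
  a_3 = 0·3 + 1·-4 = -4
  a_4 = 0·-4 + 1·3 = 3
  a_5 = 0·3 + 1·-4 = -4
  a_6 = 0·-4 + 1·3 = 3
  a_7 = 0·3 + 1·-4 = -4
  a_8 = 0·-4 + 1·3 = 3
  a_9 = 0·3 + 1·-4 = -4

0,1 ; -4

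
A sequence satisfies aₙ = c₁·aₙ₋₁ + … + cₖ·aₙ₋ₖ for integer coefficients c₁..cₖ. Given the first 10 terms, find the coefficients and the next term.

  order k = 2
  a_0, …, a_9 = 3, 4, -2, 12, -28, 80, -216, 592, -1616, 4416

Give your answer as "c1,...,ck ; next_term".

  a_2 = -2·4 + 2·3 = -2
  a_3 = -2·-2 + 2·4 = 12
  a_4 = -2·12 + 2·-2 = -28
  a_5 = -2·-28 + 2·12 = 80
  a_6 = -2·80 + 2·-28 = -216
  a_7 = -2·-216 + 2·80 = 592
  a_8 = -2·592 + 2·-216 = -1616
  a_9 = -2·-1616 + 2·592 = 4416
  a_10 = -2·4416 + 2·-1616 = -12064

-2,2 ; -12064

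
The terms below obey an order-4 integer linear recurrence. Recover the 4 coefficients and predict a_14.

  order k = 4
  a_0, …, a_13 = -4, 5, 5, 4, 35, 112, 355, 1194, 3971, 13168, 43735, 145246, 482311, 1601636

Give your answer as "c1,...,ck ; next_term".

  a_4 = 2·4 + 3·5 + 4·5 + 2·-4 = 35
  a_5 = 2·35 + 3·4 + 4·5 + 2·5 = 112
  a_6 = 2·112 + 3·35 + 4·4 + 2·5 = 355
  a_7 = 2·355 + 3·112 + 4·35 + 2·4 = 1194
  a_8 = 2·1194 + 3·355 + 4·112 + 2·35 = 3971
  a_9 = 2·3971 + 3·1194 + 4·355 + 2·112 = 13168
  a_10 = 2·13168 + 3·3971 + 4·1194 + 2·355 = 43735
  a_11 = 2·43735 + 3·13168 + 4·3971 + 2·1194 = 145246
  a_12 = 2·145246 + 3·43735 + 4·13168 + 2·3971 = 482311
  a_13 = 2·482311 + 3·145246 + 4·43735 + 2·13168 = 1601636
  a_14 = 2·1601636 + 3·482311 + 4·145246 + 2·43735 = 5318659

2,3,4,2 ; 5318659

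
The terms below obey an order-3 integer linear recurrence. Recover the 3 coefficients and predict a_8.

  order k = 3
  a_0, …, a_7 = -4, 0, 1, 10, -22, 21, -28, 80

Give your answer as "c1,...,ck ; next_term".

  a_3 = -2·1 + -2·0 + -3·-4 = 10
  a_4 = -2·10 + -2·1 + -3·0 = -22
  a_5 = -2·-22 + -2·10 + -3·1 = 21
  a_6 = -2·21 + -2·-22 + -3·10 = -28
  a_7 = -2·-28 + -2·21 + -3·-22 = 80
  a_8 = -2·80 + -2·-28 + -3·21 = -167

-2,-2,-3 ; -167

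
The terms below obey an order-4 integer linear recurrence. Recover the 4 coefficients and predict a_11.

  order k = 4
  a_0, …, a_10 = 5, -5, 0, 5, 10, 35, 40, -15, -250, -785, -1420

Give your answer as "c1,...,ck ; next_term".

  a_4 = 2·5 + -1·0 + -4·-5 + -4·5 = 10
  a_5 = 2·10 + -1·5 + -4·0 + -4·-5 = 35
  a_6 = 2·35 + -1·10 + -4·5 + -4·0 = 40
  a_7 = 2·40 + -1·35 + -4·10 + -4·5 = -15
  a_8 = 2·-15 + -1·40 + -4·35 + -4·10 = -250
  a_9 = 2·-250 + -1·-15 + -4·40 + -4·35 = -785
  a_10 = 2·-785 + -1·-250 + -4·-15 + -4·40 = -1420
  a_11 = 2·-1420 + -1·-785 + -4·-250 + -4·-15 = -995

2,-1,-4,-4 ; -995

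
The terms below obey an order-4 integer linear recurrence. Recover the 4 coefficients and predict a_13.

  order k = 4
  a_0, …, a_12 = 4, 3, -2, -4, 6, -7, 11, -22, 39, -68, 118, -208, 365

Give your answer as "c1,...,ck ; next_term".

  a_4 = -1·-4 + 1·-2 + 0·3 + 1·4 = 6
  a_5 = -1·6 + 1·-4 + 0·-2 + 1·3 = -7
  a_6 = -1·-7 + 1·6 + 0·-4 + 1·-2 = 11
  a_7 = -1·11 + 1·-7 + 0·6 + 1·-4 = -22
  a_8 = -1·-22 + 1·11 + 0·-7 + 1·6 = 39
  a_9 = -1·39 + 1·-22 + 0·11 + 1·-7 = -68
  a_10 = -1·-68 + 1·39 + 0·-22 + 1·11 = 118
  a_11 = -1·118 + 1·-68 + 0·39 + 1·-22 = -208
  a_12 = -1·-208 + 1·118 + 0·-68 + 1·39 = 365
  a_13 = -1·365 + 1·-208 + 0·118 + 1·-68 = -641

-1,1,0,1 ; -641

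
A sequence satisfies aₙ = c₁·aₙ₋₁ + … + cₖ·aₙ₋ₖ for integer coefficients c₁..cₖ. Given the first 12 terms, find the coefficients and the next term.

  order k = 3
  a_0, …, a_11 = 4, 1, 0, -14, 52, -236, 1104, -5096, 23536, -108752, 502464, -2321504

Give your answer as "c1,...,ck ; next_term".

  a_3 = -4·0 + 2·1 + -4·4 = -14
  a_4 = -4·-14 + 2·0 + -4·1 = 52
  a_5 = -4·52 + 2·-14 + -4·0 = -236
  a_6 = -4·-236 + 2·52 + -4·-14 = 1104
  a_7 = -4·1104 + 2·-236 + -4·52 = -5096
  a_8 = -4·-5096 + 2·1104 + -4·-236 = 23536
  a_9 = -4·23536 + 2·-5096 + -4·1104 = -108752
  a_10 = -4·-108752 + 2·23536 + -4·-5096 = 502464
  a_11 = -4·502464 + 2·-108752 + -4·23536 = -2321504
  a_12 = -4·-2321504 + 2·502464 + -4·-108752 = 10725952

-4,2,-4 ; 10725952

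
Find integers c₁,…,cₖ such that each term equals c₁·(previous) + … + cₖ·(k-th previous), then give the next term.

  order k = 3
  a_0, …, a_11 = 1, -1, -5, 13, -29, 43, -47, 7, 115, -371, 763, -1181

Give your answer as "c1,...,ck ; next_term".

-2,0,3 ; 1249

  a_3 = -2·-5 + 0·-1 + 3·1 = 13
  a_4 = -2·13 + 0·-5 + 3·-1 = -29
  a_5 = -2·-29 + 0·13 + 3·-5 = 43
  a_6 = -2·43 + 0·-29 + 3·13 = -47
  a_7 = -2·-47 + 0·43 + 3·-29 = 7
  a_8 = -2·7 + 0·-47 + 3·43 = 115
  a_9 = -2·115 + 0·7 + 3·-47 = -371
  a_10 = -2·-371 + 0·115 + 3·7 = 763
  a_11 = -2·763 + 0·-371 + 3·115 = -1181
  a_12 = -2·-1181 + 0·763 + 3·-371 = 1249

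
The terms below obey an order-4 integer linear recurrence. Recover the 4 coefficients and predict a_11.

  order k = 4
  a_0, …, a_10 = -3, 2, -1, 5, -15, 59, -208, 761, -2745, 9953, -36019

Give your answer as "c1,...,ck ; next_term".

  a_4 = -3·5 + 3·-1 + 3·2 + 1·-3 = -15
  a_5 = -3·-15 + 3·5 + 3·-1 + 1·2 = 59
  a_6 = -3·59 + 3·-15 + 3·5 + 1·-1 = -208
  a_7 = -3·-208 + 3·59 + 3·-15 + 1·5 = 761
  a_8 = -3·761 + 3·-208 + 3·59 + 1·-15 = -2745
  a_9 = -3·-2745 + 3·761 + 3·-208 + 1·59 = 9953
  a_10 = -3·9953 + 3·-2745 + 3·761 + 1·-208 = -36019
  a_11 = -3·-36019 + 3·9953 + 3·-2745 + 1·761 = 130442

-3,3,3,1 ; 130442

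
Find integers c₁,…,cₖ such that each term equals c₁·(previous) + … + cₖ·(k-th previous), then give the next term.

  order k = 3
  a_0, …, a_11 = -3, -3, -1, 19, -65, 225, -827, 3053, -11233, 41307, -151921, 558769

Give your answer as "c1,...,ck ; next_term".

-4,-2,-3 ; -2055155

  a_3 = -4·-1 + -2·-3 + -3·-3 = 19
  a_4 = -4·19 + -2·-1 + -3·-3 = -65
  a_5 = -4·-65 + -2·19 + -3·-1 = 225
  a_6 = -4·225 + -2·-65 + -3·19 = -827
  a_7 = -4·-827 + -2·225 + -3·-65 = 3053
  a_8 = -4·3053 + -2·-827 + -3·225 = -11233
  a_9 = -4·-11233 + -2·3053 + -3·-827 = 41307
  a_10 = -4·41307 + -2·-11233 + -3·3053 = -151921
  a_11 = -4·-151921 + -2·41307 + -3·-11233 = 558769
  a_12 = -4·558769 + -2·-151921 + -3·41307 = -2055155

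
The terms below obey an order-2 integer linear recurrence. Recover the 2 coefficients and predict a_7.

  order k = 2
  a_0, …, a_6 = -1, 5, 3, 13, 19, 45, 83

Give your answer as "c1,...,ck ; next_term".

1,2 ; 173

  a_2 = 1·5 + 2·-1 = 3
  a_3 = 1·3 + 2·5 = 13
  a_4 = 1·13 + 2·3 = 19
  a_5 = 1·19 + 2·13 = 45
  a_6 = 1·45 + 2·19 = 83
  a_7 = 1·83 + 2·45 = 173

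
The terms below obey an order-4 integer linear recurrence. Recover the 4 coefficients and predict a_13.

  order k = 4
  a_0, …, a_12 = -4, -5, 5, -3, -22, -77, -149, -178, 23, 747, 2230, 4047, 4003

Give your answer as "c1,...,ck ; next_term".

3,-3,-2,2 ; -3098

  a_4 = 3·-3 + -3·5 + -2·-5 + 2·-4 = -22
  a_5 = 3·-22 + -3·-3 + -2·5 + 2·-5 = -77
  a_6 = 3·-77 + -3·-22 + -2·-3 + 2·5 = -149
  a_7 = 3·-149 + -3·-77 + -2·-22 + 2·-3 = -178
  a_8 = 3·-178 + -3·-149 + -2·-77 + 2·-22 = 23
  a_9 = 3·23 + -3·-178 + -2·-149 + 2·-77 = 747
  a_10 = 3·747 + -3·23 + -2·-178 + 2·-149 = 2230
  a_11 = 3·2230 + -3·747 + -2·23 + 2·-178 = 4047
  a_12 = 3·4047 + -3·2230 + -2·747 + 2·23 = 4003
  a_13 = 3·4003 + -3·4047 + -2·2230 + 2·747 = -3098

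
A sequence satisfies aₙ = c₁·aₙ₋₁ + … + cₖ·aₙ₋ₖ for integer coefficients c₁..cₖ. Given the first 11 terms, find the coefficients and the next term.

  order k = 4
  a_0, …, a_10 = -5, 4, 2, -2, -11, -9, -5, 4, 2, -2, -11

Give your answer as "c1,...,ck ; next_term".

  a_4 = 1·-2 + 0·2 + -1·4 + 1·-5 = -11
  a_5 = 1·-11 + 0·-2 + -1·2 + 1·4 = -9
  a_6 = 1·-9 + 0·-11 + -1·-2 + 1·2 = -5
  a_7 = 1·-5 + 0·-9 + -1·-11 + 1·-2 = 4
  a_8 = 1·4 + 0·-5 + -1·-9 + 1·-11 = 2
  a_9 = 1·2 + 0·4 + -1·-5 + 1·-9 = -2
  a_10 = 1·-2 + 0·2 + -1·4 + 1·-5 = -11
  a_11 = 1·-11 + 0·-2 + -1·2 + 1·4 = -9

1,0,-1,1 ; -9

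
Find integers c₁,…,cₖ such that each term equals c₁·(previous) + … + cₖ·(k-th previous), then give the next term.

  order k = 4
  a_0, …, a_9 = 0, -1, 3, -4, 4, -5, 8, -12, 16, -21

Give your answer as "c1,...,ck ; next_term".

  a_4 = -1·-4 + 0·3 + 0·-1 + 1·0 = 4
  a_5 = -1·4 + 0·-4 + 0·3 + 1·-1 = -5
  a_6 = -1·-5 + 0·4 + 0·-4 + 1·3 = 8
  a_7 = -1·8 + 0·-5 + 0·4 + 1·-4 = -12
  a_8 = -1·-12 + 0·8 + 0·-5 + 1·4 = 16
  a_9 = -1·16 + 0·-12 + 0·8 + 1·-5 = -21
  a_10 = -1·-21 + 0·16 + 0·-12 + 1·8 = 29

-1,0,0,1 ; 29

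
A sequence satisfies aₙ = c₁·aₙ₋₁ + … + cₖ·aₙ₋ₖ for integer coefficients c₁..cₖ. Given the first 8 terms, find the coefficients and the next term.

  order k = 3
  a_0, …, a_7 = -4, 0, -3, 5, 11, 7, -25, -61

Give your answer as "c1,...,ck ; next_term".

  a_3 = 1·-3 + -2·0 + -2·-4 = 5
  a_4 = 1·5 + -2·-3 + -2·0 = 11
  a_5 = 1·11 + -2·5 + -2·-3 = 7
  a_6 = 1·7 + -2·11 + -2·5 = -25
  a_7 = 1·-25 + -2·7 + -2·11 = -61
  a_8 = 1·-61 + -2·-25 + -2·7 = -25

1,-2,-2 ; -25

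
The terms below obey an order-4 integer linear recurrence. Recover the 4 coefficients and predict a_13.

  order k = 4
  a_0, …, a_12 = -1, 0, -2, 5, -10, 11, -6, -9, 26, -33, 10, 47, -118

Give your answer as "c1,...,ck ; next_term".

  a_4 = -2·5 + -1·-2 + 2·0 + 2·-1 = -10
  a_5 = -2·-10 + -1·5 + 2·-2 + 2·0 = 11
  a_6 = -2·11 + -1·-10 + 2·5 + 2·-2 = -6
  a_7 = -2·-6 + -1·11 + 2·-10 + 2·5 = -9
  a_8 = -2·-9 + -1·-6 + 2·11 + 2·-10 = 26
  a_9 = -2·26 + -1·-9 + 2·-6 + 2·11 = -33
  a_10 = -2·-33 + -1·26 + 2·-9 + 2·-6 = 10
  a_11 = -2·10 + -1·-33 + 2·26 + 2·-9 = 47
  a_12 = -2·47 + -1·10 + 2·-33 + 2·26 = -118
  a_13 = -2·-118 + -1·47 + 2·10 + 2·-33 = 143

-2,-1,2,2 ; 143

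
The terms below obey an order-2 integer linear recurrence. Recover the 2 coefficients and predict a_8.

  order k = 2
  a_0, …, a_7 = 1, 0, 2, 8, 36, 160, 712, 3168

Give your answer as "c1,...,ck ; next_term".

  a_2 = 4·0 + 2·1 = 2
  a_3 = 4·2 + 2·0 = 8
  a_4 = 4·8 + 2·2 = 36
  a_5 = 4·36 + 2·8 = 160
  a_6 = 4·160 + 2·36 = 712
  a_7 = 4·712 + 2·160 = 3168
  a_8 = 4·3168 + 2·712 = 14096

4,2 ; 14096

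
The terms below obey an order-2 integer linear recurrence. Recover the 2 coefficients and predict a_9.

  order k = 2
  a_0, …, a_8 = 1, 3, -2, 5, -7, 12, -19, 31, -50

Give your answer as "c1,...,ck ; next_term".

  a_2 = -1·3 + 1·1 = -2
  a_3 = -1·-2 + 1·3 = 5
  a_4 = -1·5 + 1·-2 = -7
  a_5 = -1·-7 + 1·5 = 12
  a_6 = -1·12 + 1·-7 = -19
  a_7 = -1·-19 + 1·12 = 31
  a_8 = -1·31 + 1·-19 = -50
  a_9 = -1·-50 + 1·31 = 81

-1,1 ; 81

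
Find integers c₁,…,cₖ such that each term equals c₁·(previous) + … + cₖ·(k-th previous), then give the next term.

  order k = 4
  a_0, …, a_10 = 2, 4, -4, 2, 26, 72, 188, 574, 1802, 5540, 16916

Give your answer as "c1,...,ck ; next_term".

3,-1,3,2 ; 51762

  a_4 = 3·2 + -1·-4 + 3·4 + 2·2 = 26
  a_5 = 3·26 + -1·2 + 3·-4 + 2·4 = 72
  a_6 = 3·72 + -1·26 + 3·2 + 2·-4 = 188
  a_7 = 3·188 + -1·72 + 3·26 + 2·2 = 574
  a_8 = 3·574 + -1·188 + 3·72 + 2·26 = 1802
  a_9 = 3·1802 + -1·574 + 3·188 + 2·72 = 5540
  a_10 = 3·5540 + -1·1802 + 3·574 + 2·188 = 16916
  a_11 = 3·16916 + -1·5540 + 3·1802 + 2·574 = 51762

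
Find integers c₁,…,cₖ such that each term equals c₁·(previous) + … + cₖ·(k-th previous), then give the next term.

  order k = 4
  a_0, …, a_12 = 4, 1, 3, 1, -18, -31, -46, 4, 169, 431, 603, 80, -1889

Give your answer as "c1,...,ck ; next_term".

1,0,-3,-4 ; -5422

  a_4 = 1·1 + 0·3 + -3·1 + -4·4 = -18
  a_5 = 1·-18 + 0·1 + -3·3 + -4·1 = -31
  a_6 = 1·-31 + 0·-18 + -3·1 + -4·3 = -46
  a_7 = 1·-46 + 0·-31 + -3·-18 + -4·1 = 4
  a_8 = 1·4 + 0·-46 + -3·-31 + -4·-18 = 169
  a_9 = 1·169 + 0·4 + -3·-46 + -4·-31 = 431
  a_10 = 1·431 + 0·169 + -3·4 + -4·-46 = 603
  a_11 = 1·603 + 0·431 + -3·169 + -4·4 = 80
  a_12 = 1·80 + 0·603 + -3·431 + -4·169 = -1889
  a_13 = 1·-1889 + 0·80 + -3·603 + -4·431 = -5422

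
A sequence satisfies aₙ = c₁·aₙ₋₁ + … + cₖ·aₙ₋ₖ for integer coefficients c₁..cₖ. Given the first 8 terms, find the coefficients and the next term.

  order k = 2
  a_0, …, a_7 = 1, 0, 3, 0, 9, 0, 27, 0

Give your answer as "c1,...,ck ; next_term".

0,3 ; 81

  a_2 = 0·0 + 3·1 = 3
  a_3 = 0·3 + 3·0 = 0
  a_4 = 0·0 + 3·3 = 9
  a_5 = 0·9 + 3·0 = 0
  a_6 = 0·0 + 3·9 = 27
  a_7 = 0·27 + 3·0 = 0
  a_8 = 0·0 + 3·27 = 81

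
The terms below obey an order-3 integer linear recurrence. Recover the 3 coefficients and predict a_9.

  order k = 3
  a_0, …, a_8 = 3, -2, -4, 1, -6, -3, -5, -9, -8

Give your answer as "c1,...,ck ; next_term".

  a_3 = 0·-4 + 1·-2 + 1·3 = 1
  a_4 = 0·1 + 1·-4 + 1·-2 = -6
  a_5 = 0·-6 + 1·1 + 1·-4 = -3
  a_6 = 0·-3 + 1·-6 + 1·1 = -5
  a_7 = 0·-5 + 1·-3 + 1·-6 = -9
  a_8 = 0·-9 + 1·-5 + 1·-3 = -8
  a_9 = 0·-8 + 1·-9 + 1·-5 = -14

0,1,1 ; -14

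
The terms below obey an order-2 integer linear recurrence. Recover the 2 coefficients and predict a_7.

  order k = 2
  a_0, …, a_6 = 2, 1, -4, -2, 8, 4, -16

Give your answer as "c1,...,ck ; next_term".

  a_2 = 0·1 + -2·2 = -4
  a_3 = 0·-4 + -2·1 = -2
  a_4 = 0·-2 + -2·-4 = 8
  a_5 = 0·8 + -2·-2 = 4
  a_6 = 0·4 + -2·8 = -16
  a_7 = 0·-16 + -2·4 = -8

0,-2 ; -8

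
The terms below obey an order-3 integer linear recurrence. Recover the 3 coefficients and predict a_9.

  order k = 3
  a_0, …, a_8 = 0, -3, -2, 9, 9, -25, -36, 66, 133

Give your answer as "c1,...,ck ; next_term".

0,-3,-1 ; -162

  a_3 = 0·-2 + -3·-3 + -1·0 = 9
  a_4 = 0·9 + -3·-2 + -1·-3 = 9
  a_5 = 0·9 + -3·9 + -1·-2 = -25
  a_6 = 0·-25 + -3·9 + -1·9 = -36
  a_7 = 0·-36 + -3·-25 + -1·9 = 66
  a_8 = 0·66 + -3·-36 + -1·-25 = 133
  a_9 = 0·133 + -3·66 + -1·-36 = -162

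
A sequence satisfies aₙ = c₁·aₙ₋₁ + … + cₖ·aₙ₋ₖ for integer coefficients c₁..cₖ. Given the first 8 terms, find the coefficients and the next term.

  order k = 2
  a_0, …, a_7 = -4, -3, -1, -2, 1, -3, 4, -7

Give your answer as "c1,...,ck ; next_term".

-1,1 ; 11

  a_2 = -1·-3 + 1·-4 = -1
  a_3 = -1·-1 + 1·-3 = -2
  a_4 = -1·-2 + 1·-1 = 1
  a_5 = -1·1 + 1·-2 = -3
  a_6 = -1·-3 + 1·1 = 4
  a_7 = -1·4 + 1·-3 = -7
  a_8 = -1·-7 + 1·4 = 11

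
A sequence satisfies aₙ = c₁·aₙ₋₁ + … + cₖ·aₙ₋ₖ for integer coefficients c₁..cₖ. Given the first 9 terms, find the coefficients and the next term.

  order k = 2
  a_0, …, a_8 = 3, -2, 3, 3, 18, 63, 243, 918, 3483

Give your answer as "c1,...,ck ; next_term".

  a_2 = 3·-2 + 3·3 = 3
  a_3 = 3·3 + 3·-2 = 3
  a_4 = 3·3 + 3·3 = 18
  a_5 = 3·18 + 3·3 = 63
  a_6 = 3·63 + 3·18 = 243
  a_7 = 3·243 + 3·63 = 918
  a_8 = 3·918 + 3·243 = 3483
  a_9 = 3·3483 + 3·918 = 13203

3,3 ; 13203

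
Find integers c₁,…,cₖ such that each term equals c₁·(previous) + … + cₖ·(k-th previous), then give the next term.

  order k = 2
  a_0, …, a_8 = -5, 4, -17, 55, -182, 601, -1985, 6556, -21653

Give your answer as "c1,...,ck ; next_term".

  a_2 = -3·4 + 1·-5 = -17
  a_3 = -3·-17 + 1·4 = 55
  a_4 = -3·55 + 1·-17 = -182
  a_5 = -3·-182 + 1·55 = 601
  a_6 = -3·601 + 1·-182 = -1985
  a_7 = -3·-1985 + 1·601 = 6556
  a_8 = -3·6556 + 1·-1985 = -21653
  a_9 = -3·-21653 + 1·6556 = 71515

-3,1 ; 71515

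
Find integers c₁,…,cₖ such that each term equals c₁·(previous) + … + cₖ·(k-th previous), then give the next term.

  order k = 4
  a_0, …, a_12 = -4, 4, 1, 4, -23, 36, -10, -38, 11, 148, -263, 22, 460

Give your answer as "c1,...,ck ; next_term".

  a_4 = -2·4 + -3·1 + -2·4 + 1·-4 = -23
  a_5 = -2·-23 + -3·4 + -2·1 + 1·4 = 36
  a_6 = -2·36 + -3·-23 + -2·4 + 1·1 = -10
  a_7 = -2·-10 + -3·36 + -2·-23 + 1·4 = -38
  a_8 = -2·-38 + -3·-10 + -2·36 + 1·-23 = 11
  a_9 = -2·11 + -3·-38 + -2·-10 + 1·36 = 148
  a_10 = -2·148 + -3·11 + -2·-38 + 1·-10 = -263
  a_11 = -2·-263 + -3·148 + -2·11 + 1·-38 = 22
  a_12 = -2·22 + -3·-263 + -2·148 + 1·11 = 460
  a_13 = -2·460 + -3·22 + -2·-263 + 1·148 = -312

-2,-3,-2,1 ; -312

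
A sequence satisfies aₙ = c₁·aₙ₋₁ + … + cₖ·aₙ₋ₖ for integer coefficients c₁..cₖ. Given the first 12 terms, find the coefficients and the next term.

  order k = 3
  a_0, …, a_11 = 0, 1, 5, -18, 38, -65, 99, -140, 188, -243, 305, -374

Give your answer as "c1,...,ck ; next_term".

  a_3 = -3·5 + -3·1 + -1·0 = -18
  a_4 = -3·-18 + -3·5 + -1·1 = 38
  a_5 = -3·38 + -3·-18 + -1·5 = -65
  a_6 = -3·-65 + -3·38 + -1·-18 = 99
  a_7 = -3·99 + -3·-65 + -1·38 = -140
  a_8 = -3·-140 + -3·99 + -1·-65 = 188
  a_9 = -3·188 + -3·-140 + -1·99 = -243
  a_10 = -3·-243 + -3·188 + -1·-140 = 305
  a_11 = -3·305 + -3·-243 + -1·188 = -374
  a_12 = -3·-374 + -3·305 + -1·-243 = 450

-3,-3,-1 ; 450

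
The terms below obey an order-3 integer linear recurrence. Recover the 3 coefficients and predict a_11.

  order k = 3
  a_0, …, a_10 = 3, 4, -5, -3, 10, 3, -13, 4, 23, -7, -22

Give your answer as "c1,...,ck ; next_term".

1,-1,2 ; 31

  a_3 = 1·-5 + -1·4 + 2·3 = -3
  a_4 = 1·-3 + -1·-5 + 2·4 = 10
  a_5 = 1·10 + -1·-3 + 2·-5 = 3
  a_6 = 1·3 + -1·10 + 2·-3 = -13
  a_7 = 1·-13 + -1·3 + 2·10 = 4
  a_8 = 1·4 + -1·-13 + 2·3 = 23
  a_9 = 1·23 + -1·4 + 2·-13 = -7
  a_10 = 1·-7 + -1·23 + 2·4 = -22
  a_11 = 1·-22 + -1·-7 + 2·23 = 31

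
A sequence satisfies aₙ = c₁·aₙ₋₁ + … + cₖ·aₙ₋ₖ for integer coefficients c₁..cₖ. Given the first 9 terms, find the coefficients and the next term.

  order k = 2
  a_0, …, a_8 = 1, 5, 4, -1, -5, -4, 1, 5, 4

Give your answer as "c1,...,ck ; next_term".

  a_2 = 1·5 + -1·1 = 4
  a_3 = 1·4 + -1·5 = -1
  a_4 = 1·-1 + -1·4 = -5
  a_5 = 1·-5 + -1·-1 = -4
  a_6 = 1·-4 + -1·-5 = 1
  a_7 = 1·1 + -1·-4 = 5
  a_8 = 1·5 + -1·1 = 4
  a_9 = 1·4 + -1·5 = -1

1,-1 ; -1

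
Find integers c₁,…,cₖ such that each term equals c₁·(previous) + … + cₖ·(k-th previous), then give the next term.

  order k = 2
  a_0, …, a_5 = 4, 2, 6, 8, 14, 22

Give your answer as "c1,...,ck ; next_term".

  a_2 = 1·2 + 1·4 = 6
  a_3 = 1·6 + 1·2 = 8
  a_4 = 1·8 + 1·6 = 14
  a_5 = 1·14 + 1·8 = 22
  a_6 = 1·22 + 1·14 = 36

1,1 ; 36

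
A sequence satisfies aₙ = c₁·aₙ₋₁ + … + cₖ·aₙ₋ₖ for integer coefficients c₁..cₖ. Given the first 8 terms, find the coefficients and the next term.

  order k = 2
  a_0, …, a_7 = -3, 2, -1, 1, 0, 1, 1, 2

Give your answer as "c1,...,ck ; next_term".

  a_2 = 1·2 + 1·-3 = -1
  a_3 = 1·-1 + 1·2 = 1
  a_4 = 1·1 + 1·-1 = 0
  a_5 = 1·0 + 1·1 = 1
  a_6 = 1·1 + 1·0 = 1
  a_7 = 1·1 + 1·1 = 2
  a_8 = 1·2 + 1·1 = 3

1,1 ; 3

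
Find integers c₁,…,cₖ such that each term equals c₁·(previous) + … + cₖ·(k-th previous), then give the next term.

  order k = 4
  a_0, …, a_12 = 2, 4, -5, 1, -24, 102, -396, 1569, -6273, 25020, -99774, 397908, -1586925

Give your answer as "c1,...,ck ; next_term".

-3,3,-3,3 ; 6328881

  a_4 = -3·1 + 3·-5 + -3·4 + 3·2 = -24
  a_5 = -3·-24 + 3·1 + -3·-5 + 3·4 = 102
  a_6 = -3·102 + 3·-24 + -3·1 + 3·-5 = -396
  a_7 = -3·-396 + 3·102 + -3·-24 + 3·1 = 1569
  a_8 = -3·1569 + 3·-396 + -3·102 + 3·-24 = -6273
  a_9 = -3·-6273 + 3·1569 + -3·-396 + 3·102 = 25020
  a_10 = -3·25020 + 3·-6273 + -3·1569 + 3·-396 = -99774
  a_11 = -3·-99774 + 3·25020 + -3·-6273 + 3·1569 = 397908
  a_12 = -3·397908 + 3·-99774 + -3·25020 + 3·-6273 = -1586925
  a_13 = -3·-1586925 + 3·397908 + -3·-99774 + 3·25020 = 6328881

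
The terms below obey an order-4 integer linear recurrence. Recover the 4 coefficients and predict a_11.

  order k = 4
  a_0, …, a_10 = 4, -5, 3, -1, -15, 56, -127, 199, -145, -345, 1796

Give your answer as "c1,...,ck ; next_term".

  a_4 = -3·-1 + -3·3 + 1·-5 + -1·4 = -15
  a_5 = -3·-15 + -3·-1 + 1·3 + -1·-5 = 56
  a_6 = -3·56 + -3·-15 + 1·-1 + -1·3 = -127
  a_7 = -3·-127 + -3·56 + 1·-15 + -1·-1 = 199
  a_8 = -3·199 + -3·-127 + 1·56 + -1·-15 = -145
  a_9 = -3·-145 + -3·199 + 1·-127 + -1·56 = -345
  a_10 = -3·-345 + -3·-145 + 1·199 + -1·-127 = 1796
  a_11 = -3·1796 + -3·-345 + 1·-145 + -1·199 = -4697

-3,-3,1,-1 ; -4697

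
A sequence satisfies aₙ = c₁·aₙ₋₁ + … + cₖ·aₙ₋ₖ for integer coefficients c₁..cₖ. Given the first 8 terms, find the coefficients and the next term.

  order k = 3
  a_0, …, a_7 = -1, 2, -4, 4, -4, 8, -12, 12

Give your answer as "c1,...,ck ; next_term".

-1,-1,-2 ; -16

  a_3 = -1·-4 + -1·2 + -2·-1 = 4
  a_4 = -1·4 + -1·-4 + -2·2 = -4
  a_5 = -1·-4 + -1·4 + -2·-4 = 8
  a_6 = -1·8 + -1·-4 + -2·4 = -12
  a_7 = -1·-12 + -1·8 + -2·-4 = 12
  a_8 = -1·12 + -1·-12 + -2·8 = -16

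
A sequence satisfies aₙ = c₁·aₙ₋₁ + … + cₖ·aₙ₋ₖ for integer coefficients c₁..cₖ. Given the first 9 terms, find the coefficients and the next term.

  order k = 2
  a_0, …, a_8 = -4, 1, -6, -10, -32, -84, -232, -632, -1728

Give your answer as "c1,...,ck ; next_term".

  a_2 = 2·1 + 2·-4 = -6
  a_3 = 2·-6 + 2·1 = -10
  a_4 = 2·-10 + 2·-6 = -32
  a_5 = 2·-32 + 2·-10 = -84
  a_6 = 2·-84 + 2·-32 = -232
  a_7 = 2·-232 + 2·-84 = -632
  a_8 = 2·-632 + 2·-232 = -1728
  a_9 = 2·-1728 + 2·-632 = -4720

2,2 ; -4720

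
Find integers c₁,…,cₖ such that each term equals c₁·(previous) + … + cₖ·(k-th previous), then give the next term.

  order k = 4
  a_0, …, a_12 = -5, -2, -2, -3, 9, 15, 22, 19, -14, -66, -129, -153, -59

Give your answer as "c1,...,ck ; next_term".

1,0,-1,-2 ; 202

  a_4 = 1·-3 + 0·-2 + -1·-2 + -2·-5 = 9
  a_5 = 1·9 + 0·-3 + -1·-2 + -2·-2 = 15
  a_6 = 1·15 + 0·9 + -1·-3 + -2·-2 = 22
  a_7 = 1·22 + 0·15 + -1·9 + -2·-3 = 19
  a_8 = 1·19 + 0·22 + -1·15 + -2·9 = -14
  a_9 = 1·-14 + 0·19 + -1·22 + -2·15 = -66
  a_10 = 1·-66 + 0·-14 + -1·19 + -2·22 = -129
  a_11 = 1·-129 + 0·-66 + -1·-14 + -2·19 = -153
  a_12 = 1·-153 + 0·-129 + -1·-66 + -2·-14 = -59
  a_13 = 1·-59 + 0·-153 + -1·-129 + -2·-66 = 202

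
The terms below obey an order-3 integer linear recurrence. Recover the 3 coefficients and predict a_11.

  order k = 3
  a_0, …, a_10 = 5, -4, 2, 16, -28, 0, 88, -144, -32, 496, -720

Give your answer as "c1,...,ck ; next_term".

-1,-2,2 ; -336

  a_3 = -1·2 + -2·-4 + 2·5 = 16
  a_4 = -1·16 + -2·2 + 2·-4 = -28
  a_5 = -1·-28 + -2·16 + 2·2 = 0
  a_6 = -1·0 + -2·-28 + 2·16 = 88
  a_7 = -1·88 + -2·0 + 2·-28 = -144
  a_8 = -1·-144 + -2·88 + 2·0 = -32
  a_9 = -1·-32 + -2·-144 + 2·88 = 496
  a_10 = -1·496 + -2·-32 + 2·-144 = -720
  a_11 = -1·-720 + -2·496 + 2·-32 = -336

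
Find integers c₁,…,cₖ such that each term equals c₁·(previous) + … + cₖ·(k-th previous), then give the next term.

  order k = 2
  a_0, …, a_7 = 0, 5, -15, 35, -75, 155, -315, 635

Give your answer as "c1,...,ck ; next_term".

  a_2 = -3·5 + -2·0 = -15
  a_3 = -3·-15 + -2·5 = 35
  a_4 = -3·35 + -2·-15 = -75
  a_5 = -3·-75 + -2·35 = 155
  a_6 = -3·155 + -2·-75 = -315
  a_7 = -3·-315 + -2·155 = 635
  a_8 = -3·635 + -2·-315 = -1275

-3,-2 ; -1275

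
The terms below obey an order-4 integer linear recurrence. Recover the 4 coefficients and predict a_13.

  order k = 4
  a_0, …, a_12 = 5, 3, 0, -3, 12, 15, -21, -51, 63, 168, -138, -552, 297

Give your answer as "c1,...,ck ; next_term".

0,-2,-1,3 ; 1746

  a_4 = 0·-3 + -2·0 + -1·3 + 3·5 = 12
  a_5 = 0·12 + -2·-3 + -1·0 + 3·3 = 15
  a_6 = 0·15 + -2·12 + -1·-3 + 3·0 = -21
  a_7 = 0·-21 + -2·15 + -1·12 + 3·-3 = -51
  a_8 = 0·-51 + -2·-21 + -1·15 + 3·12 = 63
  a_9 = 0·63 + -2·-51 + -1·-21 + 3·15 = 168
  a_10 = 0·168 + -2·63 + -1·-51 + 3·-21 = -138
  a_11 = 0·-138 + -2·168 + -1·63 + 3·-51 = -552
  a_12 = 0·-552 + -2·-138 + -1·168 + 3·63 = 297
  a_13 = 0·297 + -2·-552 + -1·-138 + 3·168 = 1746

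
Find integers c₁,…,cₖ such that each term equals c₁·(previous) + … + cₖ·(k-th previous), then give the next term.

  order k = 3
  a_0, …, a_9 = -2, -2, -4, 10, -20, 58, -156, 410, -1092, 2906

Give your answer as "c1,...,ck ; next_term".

-2,1,-2 ; -7724

  a_3 = -2·-4 + 1·-2 + -2·-2 = 10
  a_4 = -2·10 + 1·-4 + -2·-2 = -20
  a_5 = -2·-20 + 1·10 + -2·-4 = 58
  a_6 = -2·58 + 1·-20 + -2·10 = -156
  a_7 = -2·-156 + 1·58 + -2·-20 = 410
  a_8 = -2·410 + 1·-156 + -2·58 = -1092
  a_9 = -2·-1092 + 1·410 + -2·-156 = 2906
  a_10 = -2·2906 + 1·-1092 + -2·410 = -7724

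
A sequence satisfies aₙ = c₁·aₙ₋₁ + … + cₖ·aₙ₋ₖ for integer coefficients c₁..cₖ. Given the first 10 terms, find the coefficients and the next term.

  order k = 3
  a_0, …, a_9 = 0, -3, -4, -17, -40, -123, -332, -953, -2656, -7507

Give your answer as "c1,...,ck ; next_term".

2,3,-2 ; -21076

  a_3 = 2·-4 + 3·-3 + -2·0 = -17
  a_4 = 2·-17 + 3·-4 + -2·-3 = -40
  a_5 = 2·-40 + 3·-17 + -2·-4 = -123
  a_6 = 2·-123 + 3·-40 + -2·-17 = -332
  a_7 = 2·-332 + 3·-123 + -2·-40 = -953
  a_8 = 2·-953 + 3·-332 + -2·-123 = -2656
  a_9 = 2·-2656 + 3·-953 + -2·-332 = -7507
  a_10 = 2·-7507 + 3·-2656 + -2·-953 = -21076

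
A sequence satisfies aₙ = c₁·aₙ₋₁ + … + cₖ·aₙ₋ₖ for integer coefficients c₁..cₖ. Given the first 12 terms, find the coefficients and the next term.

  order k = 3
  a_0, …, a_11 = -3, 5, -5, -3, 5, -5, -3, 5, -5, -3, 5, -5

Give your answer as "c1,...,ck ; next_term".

0,0,1 ; -3

  a_3 = 0·-5 + 0·5 + 1·-3 = -3
  a_4 = 0·-3 + 0·-5 + 1·5 = 5
  a_5 = 0·5 + 0·-3 + 1·-5 = -5
  a_6 = 0·-5 + 0·5 + 1·-3 = -3
  a_7 = 0·-3 + 0·-5 + 1·5 = 5
  a_8 = 0·5 + 0·-3 + 1·-5 = -5
  a_9 = 0·-5 + 0·5 + 1·-3 = -3
  a_10 = 0·-3 + 0·-5 + 1·5 = 5
  a_11 = 0·5 + 0·-3 + 1·-5 = -5
  a_12 = 0·-5 + 0·5 + 1·-3 = -3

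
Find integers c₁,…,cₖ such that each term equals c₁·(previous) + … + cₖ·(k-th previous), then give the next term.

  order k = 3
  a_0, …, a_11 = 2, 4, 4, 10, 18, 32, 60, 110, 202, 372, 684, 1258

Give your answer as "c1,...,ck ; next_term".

1,1,1 ; 2314

  a_3 = 1·4 + 1·4 + 1·2 = 10
  a_4 = 1·10 + 1·4 + 1·4 = 18
  a_5 = 1·18 + 1·10 + 1·4 = 32
  a_6 = 1·32 + 1·18 + 1·10 = 60
  a_7 = 1·60 + 1·32 + 1·18 = 110
  a_8 = 1·110 + 1·60 + 1·32 = 202
  a_9 = 1·202 + 1·110 + 1·60 = 372
  a_10 = 1·372 + 1·202 + 1·110 = 684
  a_11 = 1·684 + 1·372 + 1·202 = 1258
  a_12 = 1·1258 + 1·684 + 1·372 = 2314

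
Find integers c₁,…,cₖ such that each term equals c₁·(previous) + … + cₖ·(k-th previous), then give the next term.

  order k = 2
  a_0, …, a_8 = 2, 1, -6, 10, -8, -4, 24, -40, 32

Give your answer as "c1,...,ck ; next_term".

  a_2 = -2·1 + -2·2 = -6
  a_3 = -2·-6 + -2·1 = 10
  a_4 = -2·10 + -2·-6 = -8
  a_5 = -2·-8 + -2·10 = -4
  a_6 = -2·-4 + -2·-8 = 24
  a_7 = -2·24 + -2·-4 = -40
  a_8 = -2·-40 + -2·24 = 32
  a_9 = -2·32 + -2·-40 = 16

-2,-2 ; 16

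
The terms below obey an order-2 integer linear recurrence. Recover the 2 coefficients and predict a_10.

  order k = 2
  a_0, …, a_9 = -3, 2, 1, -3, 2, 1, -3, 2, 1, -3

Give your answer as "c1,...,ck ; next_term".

-1,-1 ; 2

  a_2 = -1·2 + -1·-3 = 1
  a_3 = -1·1 + -1·2 = -3
  a_4 = -1·-3 + -1·1 = 2
  a_5 = -1·2 + -1·-3 = 1
  a_6 = -1·1 + -1·2 = -3
  a_7 = -1·-3 + -1·1 = 2
  a_8 = -1·2 + -1·-3 = 1
  a_9 = -1·1 + -1·2 = -3
  a_10 = -1·-3 + -1·1 = 2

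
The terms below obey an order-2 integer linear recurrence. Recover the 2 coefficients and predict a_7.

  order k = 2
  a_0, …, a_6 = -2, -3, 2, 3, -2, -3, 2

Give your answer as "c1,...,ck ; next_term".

0,-1 ; 3

  a_2 = 0·-3 + -1·-2 = 2
  a_3 = 0·2 + -1·-3 = 3
  a_4 = 0·3 + -1·2 = -2
  a_5 = 0·-2 + -1·3 = -3
  a_6 = 0·-3 + -1·-2 = 2
  a_7 = 0·2 + -1·-3 = 3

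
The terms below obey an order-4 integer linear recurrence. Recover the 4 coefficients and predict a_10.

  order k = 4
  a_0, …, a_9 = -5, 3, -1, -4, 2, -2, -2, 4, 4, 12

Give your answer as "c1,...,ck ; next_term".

2,0,0,-2 ; 28

  a_4 = 2·-4 + 0·-1 + 0·3 + -2·-5 = 2
  a_5 = 2·2 + 0·-4 + 0·-1 + -2·3 = -2
  a_6 = 2·-2 + 0·2 + 0·-4 + -2·-1 = -2
  a_7 = 2·-2 + 0·-2 + 0·2 + -2·-4 = 4
  a_8 = 2·4 + 0·-2 + 0·-2 + -2·2 = 4
  a_9 = 2·4 + 0·4 + 0·-2 + -2·-2 = 12
  a_10 = 2·12 + 0·4 + 0·4 + -2·-2 = 28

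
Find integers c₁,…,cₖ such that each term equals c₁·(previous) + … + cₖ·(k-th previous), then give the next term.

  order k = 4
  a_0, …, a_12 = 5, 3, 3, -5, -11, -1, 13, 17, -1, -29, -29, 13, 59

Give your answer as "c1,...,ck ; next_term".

  a_4 = 0·-5 + -1·3 + -1·3 + -1·5 = -11
  a_5 = 0·-11 + -1·-5 + -1·3 + -1·3 = -1
  a_6 = 0·-1 + -1·-11 + -1·-5 + -1·3 = 13
  a_7 = 0·13 + -1·-1 + -1·-11 + -1·-5 = 17
  a_8 = 0·17 + -1·13 + -1·-1 + -1·-11 = -1
  a_9 = 0·-1 + -1·17 + -1·13 + -1·-1 = -29
  a_10 = 0·-29 + -1·-1 + -1·17 + -1·13 = -29
  a_11 = 0·-29 + -1·-29 + -1·-1 + -1·17 = 13
  a_12 = 0·13 + -1·-29 + -1·-29 + -1·-1 = 59
  a_13 = 0·59 + -1·13 + -1·-29 + -1·-29 = 45

0,-1,-1,-1 ; 45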